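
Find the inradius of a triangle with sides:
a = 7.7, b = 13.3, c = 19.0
r = Area/s where s is the semi-perimeter.
s = (7.7 + 13.3 + 19.0)/2 = 40/2 = 20
Area = √(s(s−a)(s−b)(s−c)) = √(20·12.3·6.7·1) ≈ √1648.2 ≈ 40.598
r ≈ 40.598/20 ≈ 2.0299

r = 2.03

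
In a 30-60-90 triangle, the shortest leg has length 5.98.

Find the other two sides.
In a 30-60-90 triangle the sides are in ratio 1 : √3 : 2 (short leg : long leg : hypotenuse).
Long leg = 5.98·√3 ≈ 5.98·1.73205 ≈ 10.3577
Hypotenuse = 2·5.98 = 11.96

Long leg = 5.98√3 = 10.36, Hypotenuse = 11.96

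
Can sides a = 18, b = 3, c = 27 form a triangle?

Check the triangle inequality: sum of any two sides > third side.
a + b vs c: 18 + 3 = 21 ≤ 27  ✗
a + c vs b: 18 + 27 = 45 > 3  ✓
b + c vs a: 3 + 27 = 30 > 18  ✓

No: 18 + 3 = 21 is not > 27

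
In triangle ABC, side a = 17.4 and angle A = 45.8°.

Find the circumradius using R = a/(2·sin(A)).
R = a/(2·sin(A)) = 17.4/(2·sin(45.8°))
sin(45.8°) ≈ 0.716911
R ≈ 17.4/(2·0.716911) = 17.4/1.43382 ≈ 12.1354

R = 12.14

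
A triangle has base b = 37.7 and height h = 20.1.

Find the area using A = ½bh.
A = ½·b·h = ½·37.7·20.1 = ½·757.77 = 378.885

Area = 378.885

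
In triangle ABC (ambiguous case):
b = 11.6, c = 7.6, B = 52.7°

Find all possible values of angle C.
b/sin(B) = c/sin(C)  ⇒  sin(C) = c·sin(B)/b = 7.6·sin(52.7°)/11.6
sin(52.7°) ≈ 0.795473
sin(C) ≈ 7.6·0.795473/11.6 ≈ 6.0456/11.6 ≈ 0.521172
Candidate 1: C₁ = arcsin(0.521172) ≈ 31.4109°  →  A = 180° − 52.7° − 31.4109° ≈ 95.8891° > 0, valid
Candidate 2: C₂ = 180° − C₁ ≈ 148.589°  →  A = 180° − 52.7° − 148.589° ≈ -21.2891° ≤ 0, not a valid triangle

C = 31.41° (one solution)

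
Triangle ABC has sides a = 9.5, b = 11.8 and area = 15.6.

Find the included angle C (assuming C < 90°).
Area = ½·a·b·sin(C)  ⇒  sin(C) = 2·Area/(a·b) = 2·15.6/(9.5·11.8) = 31.2/112.1 ≈ 0.278323
C = arcsin(0.278323) ≈ 16.1601° (taking the acute solution since C < 90°)

C = 16.16°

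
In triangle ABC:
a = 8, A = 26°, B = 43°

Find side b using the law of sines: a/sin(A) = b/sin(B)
a/sin(A) = b/sin(B)  ⇒  b = a·sin(B)/sin(A) = 8·sin(43°)/sin(26°)
sin(43°) ≈ 0.681998, sin(26°) ≈ 0.438371
b ≈ 8·0.681998/0.438371 ≈ 5.45599/0.438371 ≈ 12.446

b = 12.45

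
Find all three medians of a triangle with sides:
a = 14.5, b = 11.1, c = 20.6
Median formula: m_a = ½√(2b² + 2c² − a²) (and cyclically). a² = 210.25, b² = 123.21, c² = 424.36.
m_a = ½√(2·123.21 + 2·424.36 − 210.25) = ½√884.89 ≈ ½·29.7471 ≈ 14.8736
m_b = ½√(2·210.25 + 2·424.36 − 123.21) = ½√1146.01 ≈ ½·33.8528 ≈ 16.9264
m_c = ½√(2·210.25 + 2·123.21 − 424.36) = ½√242.56 ≈ ½·15.5743 ≈ 7.78717

m_a = 14.87, m_b = 16.93, m_c = 7.787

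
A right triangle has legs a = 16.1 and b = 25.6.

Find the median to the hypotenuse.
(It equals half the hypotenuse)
Hypotenuse c = √(a² + b²) = √(259.21 + 655.36) = √914.57 ≈ 30.2419
Median to hypotenuse = c/2 ≈ 30.2419/2 ≈ 15.1209

Median = 15.12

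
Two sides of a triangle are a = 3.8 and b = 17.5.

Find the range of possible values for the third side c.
Triangle inequality: |a − b| < c < a + b
|a − b| = |3.8 − 17.5| = 13.7
a + b = 3.8 + 17.5 = 21.3

13.7 < c < 21.3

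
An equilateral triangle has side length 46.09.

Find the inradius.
r = Area/s with s the semi-perimeter.
Area = (√3/4)·46.09² = (√3/4)·2124.2881 ≈ 0.433013·2124.2881 ≈ 919.844
s = 3·46.09/2 = 69.135
r ≈ 919.844/69.135 ≈ 13.305
(Equivalently r = side/(2√3) = 46.09/3.4641 ≈ 13.305.)

r = 13.31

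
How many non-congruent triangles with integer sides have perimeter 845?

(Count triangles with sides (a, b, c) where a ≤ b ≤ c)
Let a ≤ b ≤ c with a + b + c = 845. The only binding inequality is a + b > c, i.e. 845 − c > c, so c < 845/2; and c ≥ 845/3 since c is the largest side.
So 282 ≤ c ≤ 422. For each c, b runs from ⌈(845 − c)/2⌉ up to c (then a = 845 − b − c satisfies 1 ≤ a ≤ b automatically), giving c − ⌈(845 − c)/2⌉ + 1 choices.
Summing over c: 1 + 3 + 4 + 6 + … + 210 + 211  (141 terms, c = 282, …, 422) = 14981
Check (closed form: nearest integer to p²/48 for even p, (p+3)²/48 for odd p): (845+3)²/48 = 848²/48 = 719104/48 ≈ 14981.33 → 14981

14981 triangles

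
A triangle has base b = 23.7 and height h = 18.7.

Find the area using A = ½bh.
A = ½·b·h = ½·23.7·18.7 = ½·443.19 = 221.595

Area = 221.595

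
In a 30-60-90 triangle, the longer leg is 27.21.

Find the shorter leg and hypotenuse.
In a 30-60-90 triangle the sides are in ratio 1 : √3 : 2, so short leg = long leg/√3 and hypotenuse = 2·(short leg).
Short leg = 27.21/√3 ≈ 27.21/1.73205 ≈ 15.7097
Hypotenuse = 2·15.7097 ≈ 31.4194

Short leg = 15.71, Hypotenuse = 31.42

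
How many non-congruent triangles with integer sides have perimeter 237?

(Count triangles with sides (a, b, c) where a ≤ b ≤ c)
Let a ≤ b ≤ c with a + b + c = 237. The only binding inequality is a + b > c, i.e. 237 − c > c, so c < 237/2; and c ≥ 237/3 since c is the largest side.
So 79 ≤ c ≤ 118. For each c, b runs from ⌈(237 − c)/2⌉ up to c (then a = 237 − b − c satisfies 1 ≤ a ≤ b automatically), giving c − ⌈(237 − c)/2⌉ + 1 choices.
Summing over c: 1 + 2 + 4 + 5 + … + 58 + 59  (40 terms, c = 79, …, 118) = 1200
Check (closed form: nearest integer to p²/48 for even p, (p+3)²/48 for odd p): (237+3)²/48 = 240²/48 = 57600/48 ≈ 1200.00 → 1200

1200 triangles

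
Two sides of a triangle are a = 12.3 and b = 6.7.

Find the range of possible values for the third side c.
Triangle inequality: |a − b| < c < a + b
|a − b| = |12.3 − 6.7| = 5.6
a + b = 12.3 + 6.7 = 19

5.6 < c < 19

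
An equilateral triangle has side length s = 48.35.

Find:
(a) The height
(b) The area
(a) The height splits the triangle into two 30-60-90 halves: h = s·√3/2 = 48.35·1.73205/2 ≈ 83.7447/2 ≈ 41.8723
(b) Area = (√3/4)·s² = (√3/4)·48.35² = (√3/4)·2337.7225 ≈ 0.433013·2337.7225 ≈ 1012.26

Height = 41.87, Area = 1012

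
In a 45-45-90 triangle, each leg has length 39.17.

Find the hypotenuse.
In a 45-45-90 triangle the sides are in ratio 1 : 1 : √2, so hypotenuse = leg·√2.
Hypotenuse = 39.17·√2 ≈ 39.17·1.41421 ≈ 55.3947

Hypotenuse = 39.17√2 = 55.39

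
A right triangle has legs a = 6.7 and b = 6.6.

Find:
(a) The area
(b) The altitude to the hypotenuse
(a) The legs are perpendicular, so Area = ½·a·b = ½·6.7·6.6 = ½·44.22 = 22.11
(b) Hypotenuse c = √(a² + b²) = √(44.89 + 43.56) = √88.45 ≈ 9.40479
    Area = ½·c·h_c  ⇒  h_c = 2·Area/c = 44.22/9.40479 ≈ 4.70186

Area = 22.11, h_c = 4.702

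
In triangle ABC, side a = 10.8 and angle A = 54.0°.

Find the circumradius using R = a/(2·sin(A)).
R = a/(2·sin(A)) = 10.8/(2·sin(54.0°))
sin(54.0°) ≈ 0.809017
R ≈ 10.8/(2·0.809017) = 10.8/1.61803 ≈ 6.67477

R = 6.675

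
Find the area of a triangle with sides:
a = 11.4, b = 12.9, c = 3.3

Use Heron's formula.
s = (11.4 + 12.9 + 3.3)/2 = 27.6/2 = 13.8
s − a = 2.4, s − b = 0.9, s − c = 10.5
s(s−a)(s−b)(s−c) = 13.8·2.4·0.9·10.5 ≈ 312.984
Area = √312.984 ≈ 17.6914

Area = 17.69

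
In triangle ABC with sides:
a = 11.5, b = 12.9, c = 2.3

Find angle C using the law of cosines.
c² = a² + b² − 2ab·cos(C)  ⇒  cos(C) = (a² + b² − c²)/(2ab)
cos(C) = (11.5² + 12.9² − 2.3²)/(2·11.5·12.9) = (132.25 + 166.41 − 5.29)/296.7 = 293.37/296.7 ≈ 0.988777
C = arccos(0.988777) ≈ 8.59227°

C = 8.592°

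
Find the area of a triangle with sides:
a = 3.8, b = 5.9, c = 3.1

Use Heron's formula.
s = (3.8 + 5.9 + 3.1)/2 = 12.8/2 = 6.4
s − a = 2.6, s − b = 0.5, s − c = 3.3
s(s−a)(s−b)(s−c) = 6.4·2.6·0.5·3.3 ≈ 27.456
Area = √27.456 ≈ 5.23985

Area = 5.24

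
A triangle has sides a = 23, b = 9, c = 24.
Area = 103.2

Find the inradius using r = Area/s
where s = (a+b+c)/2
s = (23 + 9 + 24)/2 = 56/2 = 28
r = Area/s = 103.2/28 ≈ 3.68571

r = 3.686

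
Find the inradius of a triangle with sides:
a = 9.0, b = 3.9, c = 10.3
r = Area/s where s is the semi-perimeter.
s = (9.0 + 3.9 + 10.3)/2 = 23.2/2 = 11.6
Area = √(s(s−a)(s−b)(s−c)) = √(11.6·2.6·7.7·1.3) ≈ √301.902 ≈ 17.3753
r ≈ 17.3753/11.6 ≈ 1.49787

r = 1.498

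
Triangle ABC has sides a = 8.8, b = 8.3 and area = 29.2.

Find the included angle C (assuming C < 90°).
Area = ½·a·b·sin(C)  ⇒  sin(C) = 2·Area/(a·b) = 2·29.2/(8.8·8.3) = 58.4/73.04 ≈ 0.799562
C = arcsin(0.799562) ≈ 53.0883° (taking the acute solution since C < 90°)

C = 53.09°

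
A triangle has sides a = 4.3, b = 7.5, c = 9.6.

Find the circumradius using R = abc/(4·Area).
First find the area with Heron's formula.
s = (4.3 + 7.5 + 9.6)/2 = 10.7
Area = √(s(s−a)(s−b)(s−c)) = √(10.7·6.4·3.2·1.1) ≈ √241.05 ≈ 15.5258
abc = 4.3·7.5·9.6 = 309.6
R = abc/(4·Area) ≈ 309.6/(4·15.5258) = 309.6/62.1031 ≈ 4.98526

R = 4.985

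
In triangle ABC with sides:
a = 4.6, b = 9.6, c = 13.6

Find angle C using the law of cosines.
c² = a² + b² − 2ab·cos(C)  ⇒  cos(C) = (a² + b² − c²)/(2ab)
cos(C) = (4.6² + 9.6² − 13.6²)/(2·4.6·9.6) = (21.16 + 92.16 − 184.96)/88.32 = -71.64/88.32 ≈ -0.811141
C = arccos(-0.811141) ≈ 144.208°

C = 144.2°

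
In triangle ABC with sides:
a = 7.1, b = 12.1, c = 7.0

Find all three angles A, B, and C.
Law of cosines for each angle (a² = 50.41, b² = 146.41, c² = 49):
cos(A) = (b² + c² − a²)/(2bc) = (146.41 + 49 − 50.41)/(2·12.1·7.0) = 145/169.4 ≈ 0.855962  ⇒  A ≈ 31.1338°
cos(B) = (a² + c² − b²)/(2ac) = (50.41 + 49 − 146.41)/(2·7.1·7.0) = -47/99.4 ≈ -0.472837  ⇒  B ≈ 118.219°
cos(C) = (a² + b² − c²)/(2ab) = (50.41 + 146.41 − 49)/(2·7.1·12.1) = 147.82/171.82 ≈ 0.860319  ⇒  C ≈ 30.6476°
Check: A + B + C ≈ 180°

A = 31.13°, B = 118.2°, C = 30.65°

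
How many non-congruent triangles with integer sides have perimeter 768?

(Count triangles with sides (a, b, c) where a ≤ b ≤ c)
Let a ≤ b ≤ c with a + b + c = 768. The only binding inequality is a + b > c, i.e. 768 − c > c, so c < 768/2; and c ≥ 768/3 since c is the largest side.
So 256 ≤ c ≤ 383. For each c, b runs from ⌈(768 − c)/2⌉ up to c (then a = 768 − b − c satisfies 1 ≤ a ≤ b automatically), giving c − ⌈(768 − c)/2⌉ + 1 choices.
Summing over c: 1 + 2 + 4 + 5 + … + 190 + 191  (128 terms, c = 256, …, 383) = 12288
Check (closed form: nearest integer to p²/48 for even p, (p+3)²/48 for odd p): 768²/48 = 589824/48 ≈ 12288.00 → 12288

12288 triangles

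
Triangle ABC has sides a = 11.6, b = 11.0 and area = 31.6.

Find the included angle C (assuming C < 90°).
Area = ½·a·b·sin(C)  ⇒  sin(C) = 2·Area/(a·b) = 2·31.6/(11.6·11.0) = 63.2/127.6 ≈ 0.495298
C = arcsin(0.495298) ≈ 29.6894° (taking the acute solution since C < 90°)

C = 29.69°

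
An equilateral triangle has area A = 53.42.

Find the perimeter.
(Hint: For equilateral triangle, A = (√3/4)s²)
A = (√3/4)s²  ⇒  s² = 4A/√3 = 4·53.42/√3 = 213.68/1.73205 ≈ 123.368
s ≈ √123.368 ≈ 11.1071
Perimeter = 3s ≈ 3·11.1071 ≈ 33.3214

Perimeter = 33.32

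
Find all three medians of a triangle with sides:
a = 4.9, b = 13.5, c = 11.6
Median formula: m_a = ½√(2b² + 2c² − a²) (and cyclically). a² = 24.01, b² = 182.25, c² = 134.56.
m_a = ½√(2·182.25 + 2·134.56 − 24.01) = ½√609.61 ≈ ½·24.6903 ≈ 12.3451
m_b = ½√(2·24.01 + 2·134.56 − 182.25) = ½√134.89 ≈ ½·11.6142 ≈ 5.80711
m_c = ½√(2·24.01 + 2·182.25 − 134.56) = ½√277.96 ≈ ½·16.6721 ≈ 8.33607

m_a = 12.35, m_b = 5.807, m_c = 8.336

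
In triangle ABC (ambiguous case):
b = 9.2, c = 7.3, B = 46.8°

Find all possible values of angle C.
b/sin(B) = c/sin(C)  ⇒  sin(C) = c·sin(B)/b = 7.3·sin(46.8°)/9.2
sin(46.8°) ≈ 0.728969
sin(C) ≈ 7.3·0.728969/9.2 ≈ 5.32147/9.2 ≈ 0.578421
Candidate 1: C₁ = arcsin(0.578421) ≈ 35.3395°  →  A = 180° − 46.8° − 35.3395° ≈ 97.8605° > 0, valid
Candidate 2: C₂ = 180° − C₁ ≈ 144.66°  →  A = 180° − 46.8° − 144.66° ≈ -11.4605° ≤ 0, not a valid triangle

C = 35.34° (one solution)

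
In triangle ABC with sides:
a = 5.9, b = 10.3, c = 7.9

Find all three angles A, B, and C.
Law of cosines for each angle (a² = 34.81, b² = 106.09, c² = 62.41):
cos(A) = (b² + c² − a²)/(2bc) = (106.09 + 62.41 − 34.81)/(2·10.3·7.9) = 133.69/162.74 ≈ 0.821494  ⇒  A ≈ 34.7653°
cos(B) = (a² + c² − b²)/(2ac) = (34.81 + 62.41 − 106.09)/(2·5.9·7.9) = -8.87/93.22 ≈ -0.0951513  ⇒  B ≈ 95.46°
cos(C) = (a² + b² − c²)/(2ab) = (34.81 + 106.09 − 62.41)/(2·5.9·10.3) = 78.49/121.54 ≈ 0.645796  ⇒  C ≈ 49.7746°
Check: A + B + C ≈ 180°

A = 34.77°, B = 95.46°, C = 49.77°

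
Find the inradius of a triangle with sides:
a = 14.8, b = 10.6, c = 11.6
r = Area/s where s is the semi-perimeter.
s = (14.8 + 10.6 + 11.6)/2 = 37/2 = 18.5
Area = √(s(s−a)(s−b)(s−c)) = √(18.5·3.7·7.9·6.9) ≈ √3731.21 ≈ 61.0836
r ≈ 61.0836/18.5 ≈ 3.30182

r = 3.302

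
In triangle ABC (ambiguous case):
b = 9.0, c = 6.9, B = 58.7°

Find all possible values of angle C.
b/sin(B) = c/sin(C)  ⇒  sin(C) = c·sin(B)/b = 6.9·sin(58.7°)/9.0
sin(58.7°) ≈ 0.854459
sin(C) ≈ 6.9·0.854459/9.0 ≈ 5.89577/9.0 ≈ 0.655085
Candidate 1: C₁ = arcsin(0.655085) ≈ 40.9261°  →  A = 180° − 58.7° − 40.9261° ≈ 80.3739° > 0, valid
Candidate 2: C₂ = 180° − C₁ ≈ 139.074°  →  A = 180° − 58.7° − 139.074° ≈ -17.7739° ≤ 0, not a valid triangle

C = 40.93° (one solution)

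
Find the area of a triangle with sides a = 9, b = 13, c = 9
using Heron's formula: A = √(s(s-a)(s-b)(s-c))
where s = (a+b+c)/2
s = (9 + 13 + 9)/2 = 31/2 = 15.5
s − a = 6.5, s − b = 2.5, s − c = 6.5
s(s−a)(s−b)(s−c) = 15.5·6.5·2.5·6.5 = 1637.1875
Area = √1637.1875 ≈ 40.4622

s = 15.5, Area = 40.46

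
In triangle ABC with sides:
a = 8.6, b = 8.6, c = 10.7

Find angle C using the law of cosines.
c² = a² + b² − 2ab·cos(C)  ⇒  cos(C) = (a² + b² − c²)/(2ab)
cos(C) = (8.6² + 8.6² − 10.7²)/(2·8.6·8.6) = (73.96 + 73.96 − 114.49)/147.92 = 33.43/147.92 ≈ 0.226001
C = arccos(0.226001) ≈ 76.9383°

C = 76.94°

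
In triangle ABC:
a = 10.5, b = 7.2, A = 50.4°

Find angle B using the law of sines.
a/sin(A) = b/sin(B)  ⇒  sin(B) = b·sin(A)/a = 7.2·sin(50.4°)/10.5
sin(50.4°) ≈ 0.770513
sin(B) ≈ 7.2·0.770513/10.5 ≈ 5.5477/10.5 ≈ 0.528352
B = arcsin(0.528352) ≈ 31.8942°
(Since b ≤ a we need B ≤ A, so the obtuse alternative 180° − 31.8942° ≈ 148.106° is rejected.)

B = 31.89°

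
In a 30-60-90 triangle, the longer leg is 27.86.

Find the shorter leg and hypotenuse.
In a 30-60-90 triangle the sides are in ratio 1 : √3 : 2, so short leg = long leg/√3 and hypotenuse = 2·(short leg).
Short leg = 27.86/√3 ≈ 27.86/1.73205 ≈ 16.085
Hypotenuse = 2·16.085 ≈ 32.17

Short leg = 16.08, Hypotenuse = 32.17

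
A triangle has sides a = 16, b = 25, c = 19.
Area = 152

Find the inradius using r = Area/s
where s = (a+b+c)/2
s = (16 + 25 + 19)/2 = 60/2 = 30
r = Area/s = 152/30 ≈ 5.06667

r = 5.067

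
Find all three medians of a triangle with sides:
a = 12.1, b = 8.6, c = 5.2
Median formula: m_a = ½√(2b² + 2c² − a²) (and cyclically). a² = 146.41, b² = 73.96, c² = 27.04.
m_a = ½√(2·73.96 + 2·27.04 − 146.41) = ½√55.59 ≈ ½·7.45587 ≈ 3.72794
m_b = ½√(2·146.41 + 2·27.04 − 73.96) = ½√272.94 ≈ ½·16.5209 ≈ 8.26045
m_c = ½√(2·146.41 + 2·73.96 − 27.04) = ½√413.7 ≈ ½·20.3396 ≈ 10.1698

m_a = 3.728, m_b = 8.26, m_c = 10.17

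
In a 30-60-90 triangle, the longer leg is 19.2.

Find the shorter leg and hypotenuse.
In a 30-60-90 triangle the sides are in ratio 1 : √3 : 2, so short leg = long leg/√3 and hypotenuse = 2·(short leg).
Short leg = 19.2/√3 ≈ 19.2/1.73205 ≈ 11.0851
Hypotenuse = 2·11.0851 ≈ 22.1703

Short leg = 11.09, Hypotenuse = 22.17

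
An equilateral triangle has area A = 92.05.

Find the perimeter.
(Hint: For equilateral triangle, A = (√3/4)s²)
A = (√3/4)s²  ⇒  s² = 4A/√3 = 4·92.05/√3 = 368.2/1.73205 ≈ 212.58
s ≈ √212.58 ≈ 14.5801
Perimeter = 3s ≈ 3·14.5801 ≈ 43.7404

Perimeter = 43.74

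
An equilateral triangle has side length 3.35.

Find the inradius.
r = Area/s with s the semi-perimeter.
Area = (√3/4)·3.35² = (√3/4)·11.2225 ≈ 0.433013·11.2225 ≈ 4.85949
s = 3·3.35/2 = 5.025
r ≈ 4.85949/5.025 ≈ 0.967062
(Equivalently r = side/(2√3) = 3.35/3.4641 ≈ 0.967062.)

r = 0.9671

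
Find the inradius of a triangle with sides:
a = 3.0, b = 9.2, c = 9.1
r = Area/s where s is the semi-perimeter.
s = (3.0 + 9.2 + 9.1)/2 = 21.3/2 = 10.65
Area = √(s(s−a)(s−b)(s−c)) = √(10.65·7.65·1.45·1.55) ≈ √183.109 ≈ 13.5318
r ≈ 13.5318/10.65 ≈ 1.27059

r = 1.271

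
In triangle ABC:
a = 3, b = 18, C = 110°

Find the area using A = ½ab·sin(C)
A = ½·a·b·sin(C) = ½·3·18·sin(110°)
sin(110°) ≈ 0.939693
A ≈ ½·54·0.939693 = 27·0.939693 ≈ 25.3717

Area = 25.37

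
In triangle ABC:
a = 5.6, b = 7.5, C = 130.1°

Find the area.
Two sides and the included angle (SAS): A = ½·a·b·sin(C) = ½·5.6·7.5·sin(130.1°)
sin(130.1°) ≈ 0.764921
A ≈ ½·42·0.764921 = 21·0.764921 ≈ 16.0633

Area = 16.06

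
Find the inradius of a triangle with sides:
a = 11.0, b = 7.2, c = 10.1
r = Area/s where s is the semi-perimeter.
s = (11.0 + 7.2 + 10.1)/2 = 28.3/2 = 14.15
Area = √(s(s−a)(s−b)(s−c)) = √(14.15·3.15·6.95·4.05) ≈ √1254.6 ≈ 35.4204
r ≈ 35.4204/14.15 ≈ 2.50321

r = 2.503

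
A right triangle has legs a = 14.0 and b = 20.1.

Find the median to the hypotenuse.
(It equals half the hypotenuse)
Hypotenuse c = √(a² + b²) = √(196 + 404.01) = √600.01 ≈ 24.4951
Median to hypotenuse = c/2 ≈ 24.4951/2 ≈ 12.2476

Median = 12.25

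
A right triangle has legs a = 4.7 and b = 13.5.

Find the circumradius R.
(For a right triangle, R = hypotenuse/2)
Hypotenuse c = √(a² + b²) = √(22.09 + 182.25) = √204.34 ≈ 14.2948
R = c/2 ≈ 14.2948/2 ≈ 7.14738

R = 7.147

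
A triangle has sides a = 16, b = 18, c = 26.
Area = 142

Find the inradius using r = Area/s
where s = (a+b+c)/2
s = (16 + 18 + 26)/2 = 60/2 = 30
r = Area/s = 142/30 ≈ 4.73333

r = 4.733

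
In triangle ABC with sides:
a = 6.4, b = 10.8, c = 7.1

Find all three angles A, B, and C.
Law of cosines for each angle (a² = 40.96, b² = 116.64, c² = 50.41):
cos(A) = (b² + c² − a²)/(2bc) = (116.64 + 50.41 − 40.96)/(2·10.8·7.1) = 126.09/153.36 ≈ 0.822183  ⇒  A ≈ 34.6961°
cos(B) = (a² + c² − b²)/(2ac) = (40.96 + 50.41 − 116.64)/(2·6.4·7.1) = -25.27/90.88 ≈ -0.278059  ⇒  B ≈ 106.144°
cos(C) = (a² + b² − c²)/(2ab) = (40.96 + 116.64 − 50.41)/(2·6.4·10.8) = 107.19/138.24 ≈ 0.775391  ⇒  C ≈ 39.1595°
Check: A + B + C ≈ 180°

A = 34.7°, B = 106.1°, C = 39.16°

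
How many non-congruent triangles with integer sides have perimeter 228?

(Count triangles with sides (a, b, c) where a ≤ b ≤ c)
Let a ≤ b ≤ c with a + b + c = 228. The only binding inequality is a + b > c, i.e. 228 − c > c, so c < 228/2; and c ≥ 228/3 since c is the largest side.
So 76 ≤ c ≤ 113. For each c, b runs from ⌈(228 − c)/2⌉ up to c (then a = 228 − b − c satisfies 1 ≤ a ≤ b automatically), giving c − ⌈(228 − c)/2⌉ + 1 choices.
Summing over c: 1 + 2 + 4 + 5 + … + 55 + 56  (38 terms, c = 76, …, 113) = 1083
Check (closed form: nearest integer to p²/48 for even p, (p+3)²/48 for odd p): 228²/48 = 51984/48 ≈ 1083.00 → 1083

1083 triangles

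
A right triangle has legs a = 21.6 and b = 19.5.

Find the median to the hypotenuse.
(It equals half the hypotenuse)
Hypotenuse c = √(a² + b²) = √(466.56 + 380.25) = √846.81 ≈ 29.1
Median to hypotenuse = c/2 ≈ 29.1/2 ≈ 14.55

Median = 14.55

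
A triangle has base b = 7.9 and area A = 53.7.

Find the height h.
A = ½·b·h  ⇒  h = 2A/b = 2·53.7/7.9 = 107.4/7.9 ≈ 13.5949

h = 13.59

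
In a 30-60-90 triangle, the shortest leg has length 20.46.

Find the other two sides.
In a 30-60-90 triangle the sides are in ratio 1 : √3 : 2 (short leg : long leg : hypotenuse).
Long leg = 20.46·√3 ≈ 20.46·1.73205 ≈ 35.4378
Hypotenuse = 2·20.46 = 40.92

Long leg = 20.46√3 = 35.44, Hypotenuse = 40.92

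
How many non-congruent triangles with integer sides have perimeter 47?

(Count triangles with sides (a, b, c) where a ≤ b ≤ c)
Let a ≤ b ≤ c with a + b + c = 47. The only binding inequality is a + b > c, i.e. 47 − c > c, so c < 47/2; and c ≥ 47/3 since c is the largest side.
So 16 ≤ c ≤ 23. For each c, b runs from ⌈(47 − c)/2⌉ up to c (then a = 47 − b − c satisfies 1 ≤ a ≤ b automatically), giving c − ⌈(47 − c)/2⌉ + 1 choices.
Summing over c: 1 + 3 + 4 + 6 + 7 + 9 + 10 + 12 = 52
Check (closed form: nearest integer to p²/48 for even p, (p+3)²/48 for odd p): (47+3)²/48 = 50²/48 = 2500/48 ≈ 52.08 → 52

52 triangles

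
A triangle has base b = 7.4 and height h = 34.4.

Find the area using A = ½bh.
A = ½·b·h = ½·7.4·34.4 = ½·254.56 = 127.28

Area = 127.28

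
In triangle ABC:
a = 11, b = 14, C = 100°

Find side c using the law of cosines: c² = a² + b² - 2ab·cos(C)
c² = 11² + 14² − 2·11·14·cos(100°)
cos(100°) ≈ -0.173648
c² ≈ 121 + 196 − 308·(-0.173648) ≈ 317 + 53.4836 ≈ 370.484
c ≈ √370.484 ≈ 19.248

c = 19.25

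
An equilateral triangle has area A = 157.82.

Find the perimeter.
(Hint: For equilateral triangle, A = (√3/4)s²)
A = (√3/4)s²  ⇒  s² = 4A/√3 = 4·157.82/√3 = 631.28/1.73205 ≈ 364.47
s ≈ √364.47 ≈ 19.0911
Perimeter = 3s ≈ 3·19.0911 ≈ 57.2733

Perimeter = 57.27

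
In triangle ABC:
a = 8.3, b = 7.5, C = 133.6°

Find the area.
Two sides and the included angle (SAS): A = ½·a·b·sin(C) = ½·8.3·7.5·sin(133.6°)
sin(133.6°) ≈ 0.724172
A ≈ ½·62.25·0.724172 = 31.125·0.724172 ≈ 22.5398

Area = 22.54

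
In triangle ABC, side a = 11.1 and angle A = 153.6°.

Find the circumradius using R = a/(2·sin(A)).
R = a/(2·sin(A)) = 11.1/(2·sin(153.6°))
sin(153.6°) ≈ 0.444635
R ≈ 11.1/(2·0.444635) = 11.1/0.88927 ≈ 12.4821

R = 12.48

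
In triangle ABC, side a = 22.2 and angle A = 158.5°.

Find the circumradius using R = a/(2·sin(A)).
R = a/(2·sin(A)) = 22.2/(2·sin(158.5°))
sin(158.5°) ≈ 0.366501
R ≈ 22.2/(2·0.366501) = 22.2/0.733002 ≈ 30.2864

R = 30.29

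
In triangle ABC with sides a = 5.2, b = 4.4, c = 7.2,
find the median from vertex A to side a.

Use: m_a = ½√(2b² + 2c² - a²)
m_a = ½√(2·4.4² + 2·7.2² − 5.2²) = ½√(2·19.36 + 2·51.84 − 27.04) = ½√(38.72 + 103.68 − 27.04) = ½√115.36
√115.36 ≈ 10.7406, so m_a ≈ 5.37029

m_a = 5.37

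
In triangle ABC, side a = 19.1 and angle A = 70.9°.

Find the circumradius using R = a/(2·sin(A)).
R = a/(2·sin(A)) = 19.1/(2·sin(70.9°))
sin(70.9°) ≈ 0.944949
R ≈ 19.1/(2·0.944949) = 19.1/1.8899 ≈ 10.1064

R = 10.11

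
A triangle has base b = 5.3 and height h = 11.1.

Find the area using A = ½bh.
A = ½·b·h = ½·5.3·11.1 = ½·58.83 = 29.415

Area = 29.415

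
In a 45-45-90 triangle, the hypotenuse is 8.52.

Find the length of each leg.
In a 45-45-90 triangle hypotenuse = leg·√2, so leg = hypotenuse/√2.
Leg = 8.52/√2 ≈ 8.52/1.41421 ≈ 6.02455

Each leg = 6.025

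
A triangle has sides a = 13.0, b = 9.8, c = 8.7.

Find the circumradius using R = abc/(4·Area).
First find the area with Heron's formula.
s = (13.0 + 9.8 + 8.7)/2 = 15.75
Area = √(s(s−a)(s−b)(s−c)) = √(15.75·2.75·5.95·7.05) ≈ √1816.85 ≈ 42.6245
abc = 13.0·9.8·8.7 = 1108.38
R = abc/(4·Area) ≈ 1108.38/(4·42.6245) = 1108.38/170.498 ≈ 6.50083

R = 6.501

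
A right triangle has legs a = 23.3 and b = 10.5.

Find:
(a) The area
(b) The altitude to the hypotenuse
(a) The legs are perpendicular, so Area = ½·a·b = ½·23.3·10.5 = ½·244.65 = 122.325
(b) Hypotenuse c = √(a² + b²) = √(542.89 + 110.25) = √653.14 ≈ 25.5566
    Area = ½·c·h_c  ⇒  h_c = 2·Area/c = 244.65/25.5566 ≈ 9.57287

Area = 122.325, h_c = 9.573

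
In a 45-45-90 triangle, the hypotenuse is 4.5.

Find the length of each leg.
In a 45-45-90 triangle hypotenuse = leg·√2, so leg = hypotenuse/√2.
Leg = 4.5/√2 ≈ 4.5/1.41421 ≈ 3.18198

Each leg = 3.182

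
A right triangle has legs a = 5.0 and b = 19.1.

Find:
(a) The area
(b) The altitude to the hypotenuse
(a) The legs are perpendicular, so Area = ½·a·b = ½·5.0·19.1 = ½·95.5 = 47.75
(b) Hypotenuse c = √(a² + b²) = √(25 + 364.81) = √389.81 ≈ 19.7436
    Area = ½·c·h_c  ⇒  h_c = 2·Area/c = 95.5/19.7436 ≈ 4.83701

Area = 47.75, h_c = 4.837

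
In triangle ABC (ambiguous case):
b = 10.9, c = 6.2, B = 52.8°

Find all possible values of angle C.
b/sin(B) = c/sin(C)  ⇒  sin(C) = c·sin(B)/b = 6.2·sin(52.8°)/10.9
sin(52.8°) ≈ 0.79653
sin(C) ≈ 6.2·0.79653/10.9 ≈ 4.93849/10.9 ≈ 0.453072
Candidate 1: C₁ = arcsin(0.453072) ≈ 26.941°  →  A = 180° − 52.8° − 26.941° ≈ 100.259° > 0, valid
Candidate 2: C₂ = 180° − C₁ ≈ 153.059°  →  A = 180° − 52.8° − 153.059° ≈ -25.859° ≤ 0, not a valid triangle

C = 26.94° (one solution)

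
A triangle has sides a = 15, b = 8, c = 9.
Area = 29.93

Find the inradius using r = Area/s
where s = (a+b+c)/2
s = (15 + 8 + 9)/2 = 32/2 = 16
r = Area/s = 29.93/16 ≈ 1.87062

r = 1.871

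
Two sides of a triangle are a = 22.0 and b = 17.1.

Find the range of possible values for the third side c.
Triangle inequality: |a − b| < c < a + b
|a − b| = |22.0 − 17.1| = 4.9
a + b = 22.0 + 17.1 = 39.1

4.9 < c < 39.1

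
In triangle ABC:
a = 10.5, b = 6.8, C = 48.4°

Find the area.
Two sides and the included angle (SAS): A = ½·a·b·sin(C) = ½·10.5·6.8·sin(48.4°)
sin(48.4°) ≈ 0.747798
A ≈ ½·71.4·0.747798 = 35.7·0.747798 ≈ 26.6964

Area = 26.7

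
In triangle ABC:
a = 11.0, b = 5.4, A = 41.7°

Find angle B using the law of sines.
a/sin(A) = b/sin(B)  ⇒  sin(B) = b·sin(A)/a = 5.4·sin(41.7°)/11.0
sin(41.7°) ≈ 0.66523
sin(B) ≈ 5.4·0.66523/11.0 ≈ 3.59224/11.0 ≈ 0.326568
B = arcsin(0.326568) ≈ 19.0606°
(Since b ≤ a we need B ≤ A, so the obtuse alternative 180° − 19.0606° ≈ 160.939° is rejected.)

B = 19.06°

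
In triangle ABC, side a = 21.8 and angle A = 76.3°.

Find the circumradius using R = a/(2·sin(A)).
R = a/(2·sin(A)) = 21.8/(2·sin(76.3°))
sin(76.3°) ≈ 0.971549
R ≈ 21.8/(2·0.971549) = 21.8/1.9431 ≈ 11.2192

R = 11.22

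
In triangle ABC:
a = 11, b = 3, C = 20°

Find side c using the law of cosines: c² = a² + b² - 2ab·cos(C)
c² = 11² + 3² − 2·11·3·cos(20°)
cos(20°) ≈ 0.939693
c² ≈ 121 + 9 − 66·(0.939693) ≈ 130 − 62.0197 ≈ 67.9803
c ≈ √67.9803 ≈ 8.24502

c = 8.245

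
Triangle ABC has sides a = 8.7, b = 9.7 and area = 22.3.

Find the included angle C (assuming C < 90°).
Area = ½·a·b·sin(C)  ⇒  sin(C) = 2·Area/(a·b) = 2·22.3/(8.7·9.7) = 44.6/84.39 ≈ 0.528499
C = arcsin(0.528499) ≈ 31.9041° (taking the acute solution since C < 90°)

C = 31.9°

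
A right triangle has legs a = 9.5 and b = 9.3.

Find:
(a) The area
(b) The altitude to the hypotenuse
(a) The legs are perpendicular, so Area = ½·a·b = ½·9.5·9.3 = ½·88.35 = 44.175
(b) Hypotenuse c = √(a² + b²) = √(90.25 + 86.49) = √176.74 ≈ 13.2944
    Area = ½·c·h_c  ⇒  h_c = 2·Area/c = 88.35/13.2944 ≈ 6.64568

Area = 44.175, h_c = 6.646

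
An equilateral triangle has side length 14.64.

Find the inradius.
r = Area/s with s the semi-perimeter.
Area = (√3/4)·14.64² = (√3/4)·214.3296 ≈ 0.433013·214.3296 ≈ 92.8074
s = 3·14.64/2 = 21.96
r ≈ 92.8074/21.96 ≈ 4.2262
(Equivalently r = side/(2√3) = 14.64/3.4641 ≈ 4.2262.)

r = 4.226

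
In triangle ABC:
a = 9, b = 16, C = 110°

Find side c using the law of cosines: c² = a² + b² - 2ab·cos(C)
c² = 9² + 16² − 2·9·16·cos(110°)
cos(110°) ≈ -0.34202
c² ≈ 81 + 256 − 288·(-0.34202) ≈ 337 + 98.5018 ≈ 435.502
c ≈ √435.502 ≈ 20.8687

c = 20.87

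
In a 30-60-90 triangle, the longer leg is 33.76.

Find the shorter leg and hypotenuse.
In a 30-60-90 triangle the sides are in ratio 1 : √3 : 2, so short leg = long leg/√3 and hypotenuse = 2·(short leg).
Short leg = 33.76/√3 ≈ 33.76/1.73205 ≈ 19.4913
Hypotenuse = 2·19.4913 ≈ 38.9827

Short leg = 19.49, Hypotenuse = 38.98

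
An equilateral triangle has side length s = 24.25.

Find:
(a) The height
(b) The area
(a) The height splits the triangle into two 30-60-90 halves: h = s·√3/2 = 24.25·1.73205/2 ≈ 42.0022/2 ≈ 21.0011
(b) Area = (√3/4)·s² = (√3/4)·24.25² = (√3/4)·588.0625 ≈ 0.433013·588.0625 ≈ 254.639

Height = 21, Area = 254.6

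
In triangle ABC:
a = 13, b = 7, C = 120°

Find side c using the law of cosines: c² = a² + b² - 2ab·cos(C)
c² = 13² + 7² − 2·13·7·cos(120°)
cos(120°) ≈ -0.5
c² ≈ 169 + 49 − 182·(-0.5) ≈ 218 + 91 ≈ 309
c ≈ √309 ≈ 17.5784

c = 17.58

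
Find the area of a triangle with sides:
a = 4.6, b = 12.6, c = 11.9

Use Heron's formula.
s = (4.6 + 12.6 + 11.9)/2 = 29.1/2 = 14.55
s − a = 9.95, s − b = 1.95, s − c = 2.65
s(s−a)(s−b)(s−c) = 14.55·9.95·1.95·2.65 ≈ 748.112
Area = √748.112 ≈ 27.3516

Area = 27.35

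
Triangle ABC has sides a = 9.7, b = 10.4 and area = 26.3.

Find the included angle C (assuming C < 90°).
Area = ½·a·b·sin(C)  ⇒  sin(C) = 2·Area/(a·b) = 2·26.3/(9.7·10.4) = 52.6/100.88 ≈ 0.521412
C = arcsin(0.521412) ≈ 31.427° (taking the acute solution since C < 90°)

C = 31.43°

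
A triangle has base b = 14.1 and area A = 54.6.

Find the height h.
A = ½·b·h  ⇒  h = 2A/b = 2·54.6/14.1 = 109.2/14.1 ≈ 7.74468

h = 7.745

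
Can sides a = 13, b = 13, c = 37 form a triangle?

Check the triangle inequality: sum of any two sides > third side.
a + b vs c: 13 + 13 = 26 ≤ 37  ✗
a + c vs b: 13 + 37 = 50 > 13  ✓
b + c vs a: 13 + 37 = 50 > 13  ✓

No: 13 + 13 = 26 is not > 37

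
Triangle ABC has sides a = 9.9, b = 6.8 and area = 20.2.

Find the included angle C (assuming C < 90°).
Area = ½·a·b·sin(C)  ⇒  sin(C) = 2·Area/(a·b) = 2·20.2/(9.9·6.8) = 40.4/67.32 ≈ 0.600119
C = arcsin(0.600119) ≈ 36.8784° (taking the acute solution since C < 90°)

C = 36.88°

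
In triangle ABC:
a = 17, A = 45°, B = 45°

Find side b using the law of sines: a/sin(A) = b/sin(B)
a/sin(A) = b/sin(B)  ⇒  b = a·sin(B)/sin(A) = 17·sin(45°)/sin(45°)
sin(45°) ≈ 0.707107, sin(45°) ≈ 0.707107
b ≈ 17·0.707107/0.707107 ≈ 12.0208/0.707107 ≈ 17

b = 17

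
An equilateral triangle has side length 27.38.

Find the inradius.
r = Area/s with s the semi-perimeter.
Area = (√3/4)·27.38² = (√3/4)·749.6644 ≈ 0.433013·749.6644 ≈ 324.614
s = 3·27.38/2 = 41.07
r ≈ 324.614/41.07 ≈ 7.90393
(Equivalently r = side/(2√3) = 27.38/3.4641 ≈ 7.90393.)

r = 7.904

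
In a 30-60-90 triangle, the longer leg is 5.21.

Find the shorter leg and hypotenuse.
In a 30-60-90 triangle the sides are in ratio 1 : √3 : 2, so short leg = long leg/√3 and hypotenuse = 2·(short leg).
Short leg = 5.21/√3 ≈ 5.21/1.73205 ≈ 3.00799
Hypotenuse = 2·3.00799 ≈ 6.01599

Short leg = 3.008, Hypotenuse = 6.016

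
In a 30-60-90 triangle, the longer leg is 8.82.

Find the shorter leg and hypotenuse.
In a 30-60-90 triangle the sides are in ratio 1 : √3 : 2, so short leg = long leg/√3 and hypotenuse = 2·(short leg).
Short leg = 8.82/√3 ≈ 8.82/1.73205 ≈ 5.09223
Hypotenuse = 2·5.09223 ≈ 10.1845

Short leg = 5.092, Hypotenuse = 10.18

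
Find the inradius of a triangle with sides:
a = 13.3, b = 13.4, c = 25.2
r = Area/s where s is the semi-perimeter.
s = (13.3 + 13.4 + 25.2)/2 = 51.9/2 = 25.95
Area = √(s(s−a)(s−b)(s−c)) = √(25.95·12.65·12.55·0.75) ≈ √3089.82 ≈ 55.5861
r ≈ 55.5861/25.95 ≈ 2.14205

r = 2.142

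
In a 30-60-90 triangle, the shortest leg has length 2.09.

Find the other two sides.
In a 30-60-90 triangle the sides are in ratio 1 : √3 : 2 (short leg : long leg : hypotenuse).
Long leg = 2.09·√3 ≈ 2.09·1.73205 ≈ 3.61999
Hypotenuse = 2·2.09 = 4.18

Long leg = 2.09√3 = 3.62, Hypotenuse = 4.18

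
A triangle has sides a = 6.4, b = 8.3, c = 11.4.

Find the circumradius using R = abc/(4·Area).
First find the area with Heron's formula.
s = (6.4 + 8.3 + 11.4)/2 = 13.05
Area = √(s(s−a)(s−b)(s−c)) = √(13.05·6.65·4.75·1.65) ≈ √680.158 ≈ 26.0798
abc = 6.4·8.3·11.4 = 605.568
R = abc/(4·Area) ≈ 605.568/(4·26.0798) = 605.568/104.319 ≈ 5.80494

R = 5.805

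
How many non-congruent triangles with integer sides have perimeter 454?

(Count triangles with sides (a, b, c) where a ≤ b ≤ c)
Let a ≤ b ≤ c with a + b + c = 454. The only binding inequality is a + b > c, i.e. 454 − c > c, so c < 454/2; and c ≥ 454/3 since c is the largest side.
So 152 ≤ c ≤ 226. For each c, b runs from ⌈(454 − c)/2⌉ up to c (then a = 454 − b − c satisfies 1 ≤ a ≤ b automatically), giving c − ⌈(454 − c)/2⌉ + 1 choices.
Summing over c: 2 + 3 + 5 + 6 + … + 111 + 113  (75 terms, c = 152, …, 226) = 4294
Check (closed form: nearest integer to p²/48 for even p, (p+3)²/48 for odd p): 454²/48 = 206116/48 ≈ 4294.08 → 4294

4294 triangles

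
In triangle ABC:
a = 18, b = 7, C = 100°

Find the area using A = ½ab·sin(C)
A = ½·a·b·sin(C) = ½·18·7·sin(100°)
sin(100°) ≈ 0.984808
A ≈ ½·126·0.984808 = 63·0.984808 ≈ 62.0429

Area = 62.04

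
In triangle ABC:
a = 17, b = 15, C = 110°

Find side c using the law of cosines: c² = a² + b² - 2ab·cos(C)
c² = 17² + 15² − 2·17·15·cos(110°)
cos(110°) ≈ -0.34202
c² ≈ 289 + 225 − 510·(-0.34202) ≈ 514 + 174.43 ≈ 688.43
c ≈ √688.43 ≈ 26.238

c = 26.24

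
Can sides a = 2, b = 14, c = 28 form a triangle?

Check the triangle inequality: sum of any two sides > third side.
a + b vs c: 2 + 14 = 16 ≤ 28  ✗
a + c vs b: 2 + 28 = 30 > 14  ✓
b + c vs a: 14 + 28 = 42 > 2  ✓

No: 2 + 14 = 16 is not > 28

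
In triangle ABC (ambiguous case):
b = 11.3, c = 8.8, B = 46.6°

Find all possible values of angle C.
b/sin(B) = c/sin(C)  ⇒  sin(C) = c·sin(B)/b = 8.8·sin(46.6°)/11.3
sin(46.6°) ≈ 0.726575
sin(C) ≈ 8.8·0.726575/11.3 ≈ 6.39386/11.3 ≈ 0.565828
Candidate 1: C₁ = arcsin(0.565828) ≈ 34.4598°  →  A = 180° − 46.6° − 34.4598° ≈ 98.9402° > 0, valid
Candidate 2: C₂ = 180° − C₁ ≈ 145.54°  →  A = 180° − 46.6° − 145.54° ≈ -12.1402° ≤ 0, not a valid triangle

C = 34.46° (one solution)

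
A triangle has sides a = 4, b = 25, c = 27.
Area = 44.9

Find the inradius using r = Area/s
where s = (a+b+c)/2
s = (4 + 25 + 27)/2 = 56/2 = 28
r = Area/s = 44.9/28 ≈ 1.60357

r = 1.604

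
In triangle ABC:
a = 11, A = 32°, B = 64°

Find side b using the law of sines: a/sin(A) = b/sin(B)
a/sin(A) = b/sin(B)  ⇒  b = a·sin(B)/sin(A) = 11·sin(64°)/sin(32°)
sin(64°) ≈ 0.898794, sin(32°) ≈ 0.529919
b ≈ 11·0.898794/0.529919 ≈ 9.88673/0.529919 ≈ 18.6571

b = 18.66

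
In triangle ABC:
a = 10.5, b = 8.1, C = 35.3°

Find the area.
Two sides and the included angle (SAS): A = ½·a·b·sin(C) = ½·10.5·8.1·sin(35.3°)
sin(35.3°) ≈ 0.577858
A ≈ ½·85.05·0.577858 = 42.525·0.577858 ≈ 24.5734

Area = 24.57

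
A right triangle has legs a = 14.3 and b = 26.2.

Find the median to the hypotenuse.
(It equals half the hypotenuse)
Hypotenuse c = √(a² + b²) = √(204.49 + 686.44) = √890.93 ≈ 29.8485
Median to hypotenuse = c/2 ≈ 29.8485/2 ≈ 14.9242

Median = 14.92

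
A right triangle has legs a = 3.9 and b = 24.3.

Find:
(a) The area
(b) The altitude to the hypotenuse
(a) The legs are perpendicular, so Area = ½·a·b = ½·3.9·24.3 = ½·94.77 = 47.385
(b) Hypotenuse c = √(a² + b²) = √(15.21 + 590.49) = √605.7 ≈ 24.611
    Area = ½·c·h_c  ⇒  h_c = 2·Area/c = 94.77/24.611 ≈ 3.85072

Area = 47.385, h_c = 3.851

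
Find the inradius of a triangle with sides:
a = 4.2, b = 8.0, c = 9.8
r = Area/s where s is the semi-perimeter.
s = (4.2 + 8.0 + 9.8)/2 = 22/2 = 11
Area = √(s(s−a)(s−b)(s−c)) = √(11·6.8·3·1.2) ≈ √269.28 ≈ 16.4098
r ≈ 16.4098/11 ≈ 1.4918

r = 1.492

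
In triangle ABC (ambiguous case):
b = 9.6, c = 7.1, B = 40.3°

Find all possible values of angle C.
b/sin(B) = c/sin(C)  ⇒  sin(C) = c·sin(B)/b = 7.1·sin(40.3°)/9.6
sin(40.3°) ≈ 0.64679
sin(C) ≈ 7.1·0.64679/9.6 ≈ 4.59221/9.6 ≈ 0.478355
Candidate 1: C₁ = arcsin(0.478355) ≈ 28.578°  →  A = 180° − 40.3° − 28.578° ≈ 111.122° > 0, valid
Candidate 2: C₂ = 180° − C₁ ≈ 151.422°  →  A = 180° − 40.3° − 151.422° ≈ -11.722° ≤ 0, not a valid triangle

C = 28.58° (one solution)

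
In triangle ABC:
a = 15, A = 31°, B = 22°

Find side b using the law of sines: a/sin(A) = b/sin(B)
a/sin(A) = b/sin(B)  ⇒  b = a·sin(B)/sin(A) = 15·sin(22°)/sin(31°)
sin(22°) ≈ 0.374607, sin(31°) ≈ 0.515038
b ≈ 15·0.374607/0.515038 ≈ 5.6191/0.515038 ≈ 10.9101

b = 10.91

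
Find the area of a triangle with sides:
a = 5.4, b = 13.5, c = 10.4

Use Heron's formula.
s = (5.4 + 13.5 + 10.4)/2 = 29.3/2 = 14.65
s − a = 9.25, s − b = 1.15, s − c = 4.25
s(s−a)(s−b)(s−c) = 14.65·9.25·1.15·4.25 ≈ 662.317
Area = √662.317 ≈ 25.7355

Area = 25.74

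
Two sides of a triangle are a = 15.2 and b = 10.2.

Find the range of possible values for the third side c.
Triangle inequality: |a − b| < c < a + b
|a − b| = |15.2 − 10.2| = 5
a + b = 15.2 + 10.2 = 25.4

5 < c < 25.4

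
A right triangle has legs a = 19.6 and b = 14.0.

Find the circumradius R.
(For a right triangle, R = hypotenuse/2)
Hypotenuse c = √(a² + b²) = √(384.16 + 196) = √580.16 ≈ 24.0865
R = c/2 ≈ 24.0865/2 ≈ 12.0433

R = 12.04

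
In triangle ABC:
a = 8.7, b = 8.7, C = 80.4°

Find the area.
Two sides and the included angle (SAS): A = ½·a·b·sin(C) = ½·8.7·8.7·sin(80.4°)
sin(80.4°) ≈ 0.985996
A ≈ ½·75.69·0.985996 = 37.845·0.985996 ≈ 37.315

Area = 37.32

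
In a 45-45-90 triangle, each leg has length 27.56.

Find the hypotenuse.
In a 45-45-90 triangle the sides are in ratio 1 : 1 : √2, so hypotenuse = leg·√2.
Hypotenuse = 27.56·√2 ≈ 27.56·1.41421 ≈ 38.9757

Hypotenuse = 27.56√2 = 38.98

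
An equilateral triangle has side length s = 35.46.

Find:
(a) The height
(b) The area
(a) The height splits the triangle into two 30-60-90 halves: h = s·√3/2 = 35.46·1.73205/2 ≈ 61.4185/2 ≈ 30.7093
(b) Area = (√3/4)·s² = (√3/4)·35.46² = (√3/4)·1257.4116 ≈ 0.433013·1257.4116 ≈ 544.475

Height = 30.71, Area = 544.5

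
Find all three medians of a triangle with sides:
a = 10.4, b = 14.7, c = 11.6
Median formula: m_a = ½√(2b² + 2c² − a²) (and cyclically). a² = 108.16, b² = 216.09, c² = 134.56.
m_a = ½√(2·216.09 + 2·134.56 − 108.16) = ½√593.14 ≈ ½·24.3545 ≈ 12.1772
m_b = ½√(2·108.16 + 2·134.56 − 216.09) = ½√269.35 ≈ ½·16.4119 ≈ 8.20594
m_c = ½√(2·108.16 + 2·216.09 − 134.56) = ½√513.94 ≈ ½·22.6702 ≈ 11.3351

m_a = 12.18, m_b = 8.206, m_c = 11.34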